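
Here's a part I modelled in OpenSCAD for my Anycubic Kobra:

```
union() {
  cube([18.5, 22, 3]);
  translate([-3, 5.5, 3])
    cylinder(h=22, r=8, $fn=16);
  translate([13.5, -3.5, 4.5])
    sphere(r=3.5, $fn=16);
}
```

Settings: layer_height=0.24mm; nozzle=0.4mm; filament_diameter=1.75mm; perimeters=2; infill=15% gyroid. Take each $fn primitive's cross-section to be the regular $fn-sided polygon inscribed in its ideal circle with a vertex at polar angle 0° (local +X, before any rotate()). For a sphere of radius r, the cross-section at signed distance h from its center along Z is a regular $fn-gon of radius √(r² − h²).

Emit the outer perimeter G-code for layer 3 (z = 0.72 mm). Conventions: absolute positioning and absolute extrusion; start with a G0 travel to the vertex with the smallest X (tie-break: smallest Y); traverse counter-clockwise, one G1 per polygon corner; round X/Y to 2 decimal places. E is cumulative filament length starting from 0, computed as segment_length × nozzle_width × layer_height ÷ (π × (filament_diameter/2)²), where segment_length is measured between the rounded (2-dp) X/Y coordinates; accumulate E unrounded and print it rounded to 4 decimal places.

G0 X0.00 Y0.00 Z0.72
G1 X18.50 Y0.00 E0.7384
G1 X18.50 Y22.00 E1.6164
G1 X0.00 Y22.00 E2.3548
G1 X0.00 Y0.00 E3.2329

At z = 0.72 mm: the 18.5×22 cube contributes its full rectangle; the cylinder at (-3, 5.5) does not reach this height (z outside [3, 25]); the sphere at (13.5, -3.5) is not intersected at this z (|z−center|=3.780 > r=3.5); Taking the union: only the 18.5×22 cube is present, so the union is just that shape — 1 connected region. The outline is a single polygon with 4 vertices. Extrusion per mm of travel: 0.4 × 0.24 / (π × 0.875²) = 0.039912. Accumulating E over each segment gives final E = 3.2329.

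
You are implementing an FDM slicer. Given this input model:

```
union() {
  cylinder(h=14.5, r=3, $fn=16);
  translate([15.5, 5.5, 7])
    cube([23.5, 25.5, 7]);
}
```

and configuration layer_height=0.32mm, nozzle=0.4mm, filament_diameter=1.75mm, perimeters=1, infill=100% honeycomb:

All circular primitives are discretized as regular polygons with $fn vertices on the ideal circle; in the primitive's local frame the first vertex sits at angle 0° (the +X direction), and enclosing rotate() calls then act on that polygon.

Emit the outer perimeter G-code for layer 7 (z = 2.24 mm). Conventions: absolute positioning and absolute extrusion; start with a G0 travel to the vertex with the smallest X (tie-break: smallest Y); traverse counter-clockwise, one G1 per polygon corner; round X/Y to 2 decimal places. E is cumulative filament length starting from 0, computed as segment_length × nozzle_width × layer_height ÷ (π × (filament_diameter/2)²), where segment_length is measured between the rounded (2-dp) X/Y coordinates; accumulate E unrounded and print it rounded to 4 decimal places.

At z = 2.24 mm: the cylinder: section is a regular 16-gon, circumradius r=3; the cube at (15.5, 5.5) is not intersected at this z (z outside [7, 14]); Taking the union: only the r=3 cylinder is present, so the union is just that shape — 1 connected region. The outline is a single polygon with 16 vertices. Extrusion per mm of travel: 0.4 × 0.32 / (π × 0.875²) = 0.053216. Accumulating E over each segment gives final E = 0.9964.

G0 X-3.00 Y0.00 Z2.24
G1 X-2.77 Y-1.15 E0.0624
G1 X-2.12 Y-2.12 E0.1245
G1 X-1.15 Y-2.77 E0.1867
G1 X0.00 Y-3.00 E0.2491
G1 X1.15 Y-2.77 E0.3115
G1 X2.12 Y-2.12 E0.3736
G1 X2.77 Y-1.15 E0.4358
G1 X3.00 Y0.00 E0.4982
G1 X2.77 Y1.15 E0.5606
G1 X2.12 Y2.12 E0.6227
G1 X1.15 Y2.77 E0.6849
G1 X0.00 Y3.00 E0.7473
G1 X-1.15 Y2.77 E0.8097
G1 X-2.12 Y2.12 E0.8718
G1 X-2.77 Y1.15 E0.9340
G1 X-3.00 Y0.00 E0.9964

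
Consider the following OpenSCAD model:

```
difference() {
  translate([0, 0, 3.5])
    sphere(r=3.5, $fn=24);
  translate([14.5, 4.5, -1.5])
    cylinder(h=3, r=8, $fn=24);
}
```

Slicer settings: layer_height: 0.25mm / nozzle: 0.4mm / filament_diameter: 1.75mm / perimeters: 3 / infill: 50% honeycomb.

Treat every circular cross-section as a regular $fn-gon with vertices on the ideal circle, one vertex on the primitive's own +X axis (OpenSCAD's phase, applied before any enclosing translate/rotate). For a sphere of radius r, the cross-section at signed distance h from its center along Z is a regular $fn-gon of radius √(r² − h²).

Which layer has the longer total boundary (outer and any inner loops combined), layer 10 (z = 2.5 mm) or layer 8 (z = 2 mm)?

layer 10 (z = 2.5 mm)

Layer 10 (z = 2.5): the r=3.5 sphere contributes a regular 24-gon of circumradius √(3.5²−1²) = 3.354 (perimeter = 2·24·3.354·sin(180°/24) = 21.01 mm); the cylinder at (14.5, 4.5) is not intersected at this z (z outside [-1.5, 1.5]); Taking the first minus the rest: none of the subtracted shapes is present at this height, so the r=3.5 sphere is unchanged — boundary = 21.01 mm. So its perimeter = 21.01 mm. Layer 8 (z = 2): the sphere: section is a regular 24-gon, circumradius = √(r²−h²) = √(3.5²−1.5²) = 3.162 (perimeter = 2·24·3.162·sin(180°/24) = 19.81 mm); the cylinder at (14.5, 4.5) is absent (z outside [-1.5, 1.5]); Taking the first minus the rest: none of the subtracted shapes is present at this height, so the r=3.5 sphere is unchanged — boundary = 19.81 mm. So its perimeter = 19.81 mm. Layer 10 is larger (21.01 vs 19.81 mm).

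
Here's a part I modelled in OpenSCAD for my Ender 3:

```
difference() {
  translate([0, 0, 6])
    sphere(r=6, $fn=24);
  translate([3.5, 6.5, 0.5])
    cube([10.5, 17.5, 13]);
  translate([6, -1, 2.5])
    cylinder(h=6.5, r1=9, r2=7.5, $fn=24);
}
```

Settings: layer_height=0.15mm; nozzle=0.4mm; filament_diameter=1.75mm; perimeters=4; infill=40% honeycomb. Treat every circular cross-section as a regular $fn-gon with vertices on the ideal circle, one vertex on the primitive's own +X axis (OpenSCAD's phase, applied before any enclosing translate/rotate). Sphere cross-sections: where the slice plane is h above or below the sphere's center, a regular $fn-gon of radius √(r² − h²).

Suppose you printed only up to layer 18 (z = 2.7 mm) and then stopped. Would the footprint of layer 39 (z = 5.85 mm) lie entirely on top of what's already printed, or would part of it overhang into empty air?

part overhangs

Compare the two slices. At z = 2.7: the r=6 sphere slices to a regular 24-gon of circumradius 5.011 (√(r²−h²) with h=3.3 from center) (area = (24/2)·5.011²·sin(360°/24) = 77.99 mm²); the 10.5×17.5 cube at (3.5, 6.5) contributes its full rectangle (area 183.75 mm²); the cone at (6, -1) contributes a regular 24-gon of circumradius 8.954 (interpolated between r1=9 and r2=7.5 at t=0.031) (area = (24/2)·8.954²·sin(360°/24) = 249.00 mm²); After the difference (first − rest): starting from the r=6 sphere (77.99 mm²), the 10.5×17.5 cube at (3.5, 6.5) misses the remaining region (no effect); the cone at (6, -1) partially overlaps it — only the 62.03 mm² overlap (of its 249.00 mm²) is removed, clipping the outline — area = 15.96 mm². At z = 5.85: the r=6 sphere slices to a regular 24-gon of circumradius 5.998 (√(r²−h²) with h=0.15 from center) (area = (24/2)·5.998²·sin(360°/24) = 111.74 mm²); the cube at (3.5, 6.5) (footprint 10.5×17.5) is included at this height (area 183.75 mm²); the cone at (6, -1) (r1=9→r2=7.5) has section circumradius 8.227 here — a regular 24-gon (area = (24/2)·8.227²·sin(360°/24) = 210.21 mm²); Taking the first minus the rest: starting from the r=6 sphere (111.74 mm²), the 10.5×17.5 cube at (3.5, 6.5) misses the remaining region (no effect); the cone at (6, -1) partially overlaps it — only the 71.38 mm² overlap (of its 210.21 mm²) is removed, clipping the outline — area = 40.36 mm². Checking containment: at z = 5.85 the cross-section extends beyond the z = 2.7 cross-section by about 24.41 mm².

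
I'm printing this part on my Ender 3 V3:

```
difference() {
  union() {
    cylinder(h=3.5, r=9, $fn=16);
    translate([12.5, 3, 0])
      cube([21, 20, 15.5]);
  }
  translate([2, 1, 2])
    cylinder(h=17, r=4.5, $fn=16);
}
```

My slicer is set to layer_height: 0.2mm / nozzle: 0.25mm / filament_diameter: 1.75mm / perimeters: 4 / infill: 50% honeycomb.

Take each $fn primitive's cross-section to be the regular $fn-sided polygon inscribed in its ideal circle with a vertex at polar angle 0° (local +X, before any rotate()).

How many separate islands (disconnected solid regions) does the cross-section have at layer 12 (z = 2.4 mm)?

2

At z = 2.4 mm: the cylinder: section is a regular 16-gon, circumradius r=9; the cube at (12.5, 3) (footprint 21×20) is included at this height; Taking the union: the 2 present regions are separate (no shared area or edge), so areas and boundary lengths simply add and each stays a separate island — 2 connected regions; the r=4.5 cylinder at (2, 1) gives a regular 16-gon of circumradius 4.5 (constant along its height); Taking the first minus the rest: starting from the result so far, the r=4.5 cylinder at (2, 1) lies wholly inside it (removes its full 61.99 mm² and its 28.09 mm outline becomes a hole wall) — 2 connected regions with 1 hole. Overall, the cross-section has 2 separate islands and 1 hole. Island count = 2.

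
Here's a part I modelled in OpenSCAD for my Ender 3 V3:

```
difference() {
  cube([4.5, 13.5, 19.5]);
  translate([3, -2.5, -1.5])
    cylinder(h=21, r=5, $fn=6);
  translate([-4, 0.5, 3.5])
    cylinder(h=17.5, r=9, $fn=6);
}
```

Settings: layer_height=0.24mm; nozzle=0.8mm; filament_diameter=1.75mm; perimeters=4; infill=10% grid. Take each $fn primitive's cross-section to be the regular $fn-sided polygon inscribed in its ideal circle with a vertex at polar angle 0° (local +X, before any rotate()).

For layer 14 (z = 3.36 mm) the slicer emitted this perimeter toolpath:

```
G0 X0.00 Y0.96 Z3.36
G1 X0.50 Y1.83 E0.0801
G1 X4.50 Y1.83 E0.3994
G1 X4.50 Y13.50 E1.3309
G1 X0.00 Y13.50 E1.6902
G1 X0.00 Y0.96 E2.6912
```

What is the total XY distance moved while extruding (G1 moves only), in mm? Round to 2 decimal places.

33.71 mm

Sum the Euclidean lengths of each G1 segment: total = 33.71 mm.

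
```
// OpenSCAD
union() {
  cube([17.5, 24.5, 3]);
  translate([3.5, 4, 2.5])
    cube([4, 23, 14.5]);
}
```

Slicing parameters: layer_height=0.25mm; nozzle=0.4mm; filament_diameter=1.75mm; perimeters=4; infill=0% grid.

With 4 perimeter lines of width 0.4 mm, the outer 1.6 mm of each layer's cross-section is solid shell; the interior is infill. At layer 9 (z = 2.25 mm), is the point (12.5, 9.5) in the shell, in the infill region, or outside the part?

infill

At z = 2.25 mm: the 17.5×24.5 cube contributes its full rectangle; the cube at (3.5, 4) is absent (z outside [2.5, 17]); Combining (union): only the 17.5×24.5 cube is present, so the union is just that shape — 1 connected region. Overall, the cross-section is a single solid region. The nearest boundary edge runs (17.50, 0.00)→(17.50, 24.50); distance from the point to it = 5.00 mm. The point is inside the cross-section and 5.00 mm from the nearest boundary — more than the 1.6 mm shell width (4 × 0.4), so it's in the infill interior.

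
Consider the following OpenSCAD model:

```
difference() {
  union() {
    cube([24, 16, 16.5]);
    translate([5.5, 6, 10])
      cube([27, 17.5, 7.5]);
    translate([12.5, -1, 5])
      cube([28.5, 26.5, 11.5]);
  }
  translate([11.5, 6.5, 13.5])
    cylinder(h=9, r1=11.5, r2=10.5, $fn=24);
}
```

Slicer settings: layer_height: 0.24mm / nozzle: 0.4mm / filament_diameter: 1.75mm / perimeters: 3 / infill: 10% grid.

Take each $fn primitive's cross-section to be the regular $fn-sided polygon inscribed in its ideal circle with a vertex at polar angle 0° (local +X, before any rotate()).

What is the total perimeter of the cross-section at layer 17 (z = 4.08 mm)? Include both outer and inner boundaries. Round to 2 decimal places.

80.00 mm

At z = 4.08 mm: the cube (footprint 24×16) is included at this height (perimeter 80.00 mm); the cube at (5.5, 6) does not reach this height (z outside [10, 17.5]); the cube at (12.5, -1) is not intersected at this z (z outside [5, 16.5]); Merging all regions: only the 24×16 cube is present, so the union is just that shape — boundary = 80.00 mm; the cone at (11.5, 6.5) does not reach this height (z outside [13.5, 22.5]); Taking the first minus the rest: none of the subtracted shapes is present at this height, so that combined region is unchanged — boundary = 80.00 mm. Overall, the cross-section is a single solid region. Total boundary length (outer) = 80.00 mm.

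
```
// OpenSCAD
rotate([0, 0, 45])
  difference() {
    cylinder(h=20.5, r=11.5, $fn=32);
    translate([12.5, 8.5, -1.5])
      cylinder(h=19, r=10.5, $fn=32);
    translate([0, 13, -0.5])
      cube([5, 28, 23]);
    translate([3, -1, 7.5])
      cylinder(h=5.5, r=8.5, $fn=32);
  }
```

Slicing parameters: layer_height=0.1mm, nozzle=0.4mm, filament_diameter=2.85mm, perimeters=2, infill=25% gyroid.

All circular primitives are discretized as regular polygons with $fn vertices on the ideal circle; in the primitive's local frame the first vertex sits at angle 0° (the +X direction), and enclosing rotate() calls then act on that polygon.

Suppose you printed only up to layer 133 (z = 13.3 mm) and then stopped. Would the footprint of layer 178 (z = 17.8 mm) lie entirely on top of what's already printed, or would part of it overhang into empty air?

Compare the two slices. At z = 13.3: the cylinder: section is a regular 32-gon, circumradius r=11.5 (area = (32/2)·11.500²·sin(360°/32) = 412.81 mm²); the cylinder at (12.5, 8.5): section is a regular 32-gon, circumradius r=10.5 (area = (32/2)·10.500²·sin(360°/32) = 344.14 mm²); the cube at (0, 13) (footprint 5×28) is included at this height (area 140.00 mm²); the cylinder at (3, -1) is not intersected at this z (z outside [7.5, 13]); Subtracting the remaining from the first: starting from the r=11.5 cylinder (412.81 mm²), the r=10.5 cylinder at (12.5, 8.5) partially overlaps it — only the 74.62 mm² overlap (of its 344.14 mm²) is removed, clipping the outline; the 5×28 cube at (0, 13) misses the remaining region (no effect) — area = 338.19 mm²; (rotated 45° about Z; rotation is an isometry so areas/perimeters/island counts are preserved). At z = 17.8: the r=11.5 cylinder contributes a regular 32-gon of circumradius 11.5 (area = (32/2)·11.500²·sin(360°/32) = 412.81 mm²); the cylinder at (12.5, 8.5) does not reach this height (z outside [-1.5, 17.5]); the cube at (0, 13) is present — its section is the full 5×28 rectangle (area 140.00 mm²); the cylinder at (3, -1) does not reach this height (z outside [7.5, 13]); Taking the first minus the rest: starting from the r=11.5 cylinder (412.81 mm²), the 5×28 cube at (0, 13) misses the remaining region (no effect) — area = 412.81 mm²; (rotated 45° about Z; rotation is an isometry so areas/perimeters/island counts are preserved). Checking containment: at z = 17.8 the cross-section extends beyond the z = 13.3 cross-section by about 74.62 mm².

part overhangs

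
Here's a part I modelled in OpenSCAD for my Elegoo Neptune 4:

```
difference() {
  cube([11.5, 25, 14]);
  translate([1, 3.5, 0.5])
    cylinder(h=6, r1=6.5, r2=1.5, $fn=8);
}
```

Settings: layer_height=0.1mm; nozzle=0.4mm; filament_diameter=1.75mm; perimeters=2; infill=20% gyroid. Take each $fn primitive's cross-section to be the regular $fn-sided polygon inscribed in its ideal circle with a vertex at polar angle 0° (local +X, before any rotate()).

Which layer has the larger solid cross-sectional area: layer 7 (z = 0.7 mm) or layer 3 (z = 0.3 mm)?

layer 3 (z = 0.3 mm)

Layer 7 (z = 0.7): the 11.5×25 cube contributes its full rectangle (area 287.50 mm²); the cone at (1, 3.5) contributes a regular 8-gon of circumradius 6.333 (interpolated between r1=6.5 and r2=1.5 at t=0.033) (area = (8/2)·6.333²·sin(360°/8) = 113.45 mm²); After the difference (first − rest): starting from the 11.5×25 cube (287.50 mm²), the cone at (1, 3.5) partially overlaps it — only the 57.62 mm² overlap (of its 113.45 mm²) is removed, clipping the outline — area = 229.88 mm². So its area = 229.88 mm². Layer 3 (z = 0.3): the cube (footprint 11.5×25) is included at this height (area 287.50 mm²); the cone at (1, 3.5) does not reach this height (z outside [0.5, 6.5]); Subtracting the remaining from the first: none of the subtracted shapes is present at this height, so the 11.5×25 cube is unchanged — area = 287.50 mm². So its area = 287.50 mm². Layer 3 is larger (287.50 vs 229.88 mm²).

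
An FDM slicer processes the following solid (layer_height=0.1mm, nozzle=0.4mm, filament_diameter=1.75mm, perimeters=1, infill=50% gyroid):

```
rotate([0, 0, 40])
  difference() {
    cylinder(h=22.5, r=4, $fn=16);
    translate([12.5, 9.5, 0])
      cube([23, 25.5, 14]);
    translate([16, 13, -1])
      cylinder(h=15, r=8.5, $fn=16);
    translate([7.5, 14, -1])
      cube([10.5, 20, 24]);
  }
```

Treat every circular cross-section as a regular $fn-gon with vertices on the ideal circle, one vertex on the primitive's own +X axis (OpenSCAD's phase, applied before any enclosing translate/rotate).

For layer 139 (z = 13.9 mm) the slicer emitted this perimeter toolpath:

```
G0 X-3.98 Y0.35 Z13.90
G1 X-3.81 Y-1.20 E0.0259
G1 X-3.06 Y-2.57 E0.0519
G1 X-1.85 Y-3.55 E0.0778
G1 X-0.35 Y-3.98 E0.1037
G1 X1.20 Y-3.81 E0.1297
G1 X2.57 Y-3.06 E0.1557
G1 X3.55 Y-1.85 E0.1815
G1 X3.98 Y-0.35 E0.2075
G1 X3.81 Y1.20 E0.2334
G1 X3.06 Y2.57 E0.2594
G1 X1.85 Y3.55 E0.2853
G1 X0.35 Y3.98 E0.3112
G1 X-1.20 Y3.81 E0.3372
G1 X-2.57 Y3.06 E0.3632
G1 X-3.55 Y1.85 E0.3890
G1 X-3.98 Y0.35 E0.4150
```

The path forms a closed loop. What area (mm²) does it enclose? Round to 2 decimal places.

48.92 mm²

Apply the shoelace formula to the sequence of (X, Y) vertices; enclosed area = 48.92 mm².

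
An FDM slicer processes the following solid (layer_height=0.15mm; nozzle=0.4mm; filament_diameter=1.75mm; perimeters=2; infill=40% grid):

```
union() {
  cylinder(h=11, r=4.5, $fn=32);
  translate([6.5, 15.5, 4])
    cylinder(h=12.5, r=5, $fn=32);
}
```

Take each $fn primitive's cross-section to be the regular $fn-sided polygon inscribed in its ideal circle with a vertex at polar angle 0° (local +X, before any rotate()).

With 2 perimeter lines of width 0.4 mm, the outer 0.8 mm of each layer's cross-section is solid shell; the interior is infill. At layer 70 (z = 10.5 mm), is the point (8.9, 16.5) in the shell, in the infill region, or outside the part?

At z = 10.5 mm: the r=4.5 cylinder gives a regular 32-gon of circumradius 4.5 (constant along its height); the r=5 cylinder at (6.5, 15.5) gives a regular 32-gon of circumradius 5 (constant along its height); Taking the union: the 2 present regions are separate (no shared area or edge), so areas and boundary lengths simply add and each stays a separate island — 2 connected regions. Overall, the cross-section has 2 separate islands. The nearest boundary edge runs (10.66, 18.28)→(11.12, 17.41); distance from the point to it = 2.39 mm. (Shell/infill is judged within the island containing the point — the largest one.) The point is inside the cross-section and 2.39 mm from the nearest boundary — more than the 0.8 mm shell width (2 × 0.4), so it's in the infill interior.

infill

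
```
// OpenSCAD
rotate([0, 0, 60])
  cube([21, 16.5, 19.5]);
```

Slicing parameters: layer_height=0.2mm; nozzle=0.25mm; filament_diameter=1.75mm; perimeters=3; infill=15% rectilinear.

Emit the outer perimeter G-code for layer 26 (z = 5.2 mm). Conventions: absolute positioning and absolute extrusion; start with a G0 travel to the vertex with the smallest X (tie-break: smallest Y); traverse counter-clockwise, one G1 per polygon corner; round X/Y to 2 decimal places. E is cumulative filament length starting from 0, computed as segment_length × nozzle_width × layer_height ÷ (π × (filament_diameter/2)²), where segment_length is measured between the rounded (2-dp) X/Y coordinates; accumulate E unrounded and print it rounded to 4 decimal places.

G0 X-14.29 Y8.25 Z5.20
G1 X0.00 Y0.00 E0.3430
G1 X10.50 Y18.19 E0.7796
G1 X-3.79 Y26.44 E1.1226
G1 X-14.29 Y8.25 E1.5592

At z = 5.2 mm: the cube is present — its section is the full 21×16.5 rectangle; (rotated 60° about Z; rotation is an isometry so areas/perimeters/island counts are preserved). The outline is a single polygon with 4 vertices. Extrusion per mm of travel: 0.25 × 0.2 / (π × 0.875²) = 0.020788. Accumulating E over each segment gives final E = 1.5592.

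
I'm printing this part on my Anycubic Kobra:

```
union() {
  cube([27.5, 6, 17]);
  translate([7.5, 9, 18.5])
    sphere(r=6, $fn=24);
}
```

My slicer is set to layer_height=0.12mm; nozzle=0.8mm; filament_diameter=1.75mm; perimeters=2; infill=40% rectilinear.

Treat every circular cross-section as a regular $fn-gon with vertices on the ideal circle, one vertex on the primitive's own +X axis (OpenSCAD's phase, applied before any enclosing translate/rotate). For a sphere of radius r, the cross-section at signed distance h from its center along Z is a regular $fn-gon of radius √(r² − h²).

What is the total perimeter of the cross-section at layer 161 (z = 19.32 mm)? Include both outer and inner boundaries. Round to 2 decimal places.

37.24 mm

At z = 19.32 mm: the cube is absent (z outside [0, 17]); the r=6 sphere at (7.5, 9) contributes a regular 24-gon of circumradius √(6²−0.82²) = 5.944 (perimeter = 2·24·5.944·sin(180°/24) = 37.24 mm); Taking the union: only the r=6 sphere at (7.5, 9) is present, so the union is just that shape — boundary = 37.24 mm. Overall, the cross-section is a single solid region. Total boundary length (outer) = 37.24 mm.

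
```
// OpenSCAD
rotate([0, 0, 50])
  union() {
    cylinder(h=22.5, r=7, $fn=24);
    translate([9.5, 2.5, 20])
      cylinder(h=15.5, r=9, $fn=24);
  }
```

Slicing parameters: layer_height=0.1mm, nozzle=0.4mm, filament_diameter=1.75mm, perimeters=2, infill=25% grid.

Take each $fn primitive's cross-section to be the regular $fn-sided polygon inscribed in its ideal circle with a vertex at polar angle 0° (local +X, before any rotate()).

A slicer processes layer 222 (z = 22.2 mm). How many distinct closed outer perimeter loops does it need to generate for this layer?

At z = 22.2 mm: the cylinder: section is a regular 24-gon, circumradius r=7; the r=9 cylinder at (9.5, 2.5) gives a regular 24-gon of circumradius 9 (constant along its height); Taking the union: the regions partially overlap (shared area 52.35 mm²), so overlapping operands fuse into one piece — 1 connected region; (rotated 50° about Z; rotation is an isometry so areas/perimeters/island counts are preserved). The result has 1 disconnected region.

1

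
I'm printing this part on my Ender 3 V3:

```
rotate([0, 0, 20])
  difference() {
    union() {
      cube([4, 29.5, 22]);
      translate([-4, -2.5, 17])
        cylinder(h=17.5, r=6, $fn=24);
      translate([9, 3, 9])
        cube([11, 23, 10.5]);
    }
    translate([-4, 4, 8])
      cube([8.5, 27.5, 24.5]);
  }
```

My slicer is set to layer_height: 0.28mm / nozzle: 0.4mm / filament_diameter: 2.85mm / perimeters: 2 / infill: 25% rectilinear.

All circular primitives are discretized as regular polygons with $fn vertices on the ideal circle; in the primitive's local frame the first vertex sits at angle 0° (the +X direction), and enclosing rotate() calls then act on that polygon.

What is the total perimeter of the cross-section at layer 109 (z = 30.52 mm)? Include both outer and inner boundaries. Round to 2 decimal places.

37.59 mm

At z = 30.52 mm: the cube does not reach this height (z outside [0, 22]); the r=6 cylinder at (-4, -2.5) contributes a regular 24-gon of circumradius 6 (perimeter = 2·24·6.000·sin(180°/24) = 37.59 mm); the cube at (9, 3) is absent (z outside [9, 19.5]); Taking the union: only the r=6 cylinder at (-4, -2.5) is present, so the union is just that shape — boundary = 37.59 mm; the cube at (-4, 4) is present — its section is the full 8.5×27.5 rectangle (perimeter 72.00 mm); Subtracting the remaining from the first: starting from that combined region, the 8.5×27.5 cube at (-4, 4) misses the remaining region (no effect) — boundary = 37.59 mm; (rotated 20° about Z; rotation is an isometry so areas/perimeters/island counts are preserved). Overall, the cross-section is a single solid region. Total boundary length (outer) = 37.59 mm.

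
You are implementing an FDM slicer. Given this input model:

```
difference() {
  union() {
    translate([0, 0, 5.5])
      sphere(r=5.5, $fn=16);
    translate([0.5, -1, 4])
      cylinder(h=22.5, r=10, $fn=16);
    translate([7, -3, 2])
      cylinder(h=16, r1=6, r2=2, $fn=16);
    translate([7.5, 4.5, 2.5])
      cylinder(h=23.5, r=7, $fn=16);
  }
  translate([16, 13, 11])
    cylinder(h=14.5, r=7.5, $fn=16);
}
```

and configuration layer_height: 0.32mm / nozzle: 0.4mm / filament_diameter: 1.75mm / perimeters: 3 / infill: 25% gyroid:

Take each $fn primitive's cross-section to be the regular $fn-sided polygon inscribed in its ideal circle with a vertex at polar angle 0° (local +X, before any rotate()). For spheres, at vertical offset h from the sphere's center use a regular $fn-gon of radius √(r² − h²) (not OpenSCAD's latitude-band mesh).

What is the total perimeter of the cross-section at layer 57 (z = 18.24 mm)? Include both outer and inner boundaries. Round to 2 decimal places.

At z = 18.24 mm: the sphere is not intersected at this z (|z−center|=12.740 > r=5.5); the r=10 cylinder at (0.5, -1) gives a regular 16-gon of circumradius 10 (constant along its height) (perimeter = 2·16·10.000·sin(180°/16) = 62.43 mm); the cone at (7, -3) does not reach this height (z outside [2, 18]); the r=7 cylinder at (7.5, 4.5) gives a regular 16-gon of circumradius 7 (constant along its height) (perimeter = 2·16·7.000·sin(180°/16) = 43.70 mm); Combining (union): the regions partially overlap (shared area 76.53 mm²), so the edge portions inside another operand are dropped and the merged outline is re-measured after clipping — boundary = 72.82 mm; the r=7.5 cylinder at (16, 13) contributes a regular 16-gon of circumradius 7.5 (perimeter = 2·16·7.500·sin(180°/16) = 46.82 mm); Taking the first minus the rest: starting from the result so far, the r=7.5 cylinder at (16, 13) partially overlaps it — only the 12.10 mm² overlap (of its 172.21 mm²) is removed, clipping the outline — boundary = 72.75 mm. Overall, the cross-section is a single solid region. Total boundary length (outer) = 72.75 mm.

72.75 mm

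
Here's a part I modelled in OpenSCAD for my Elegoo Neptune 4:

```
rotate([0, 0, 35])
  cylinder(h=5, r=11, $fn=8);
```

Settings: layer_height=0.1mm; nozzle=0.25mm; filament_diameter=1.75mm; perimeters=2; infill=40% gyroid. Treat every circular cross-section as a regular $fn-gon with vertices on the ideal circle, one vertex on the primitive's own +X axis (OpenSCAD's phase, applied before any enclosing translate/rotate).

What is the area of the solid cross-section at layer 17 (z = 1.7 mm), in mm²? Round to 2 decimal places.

342.24 mm²

At z = 1.7 mm: the r=11 cylinder gives a regular 8-gon of circumradius 11 (constant along its height) (area = (8/2)·11.000²·sin(360°/8) = 342.24 mm²); (rotated 35° about Z; rotation is an isometry so areas/perimeters/island counts are preserved). Overall, the cross-section is a single solid region. Net area = 342.24 mm².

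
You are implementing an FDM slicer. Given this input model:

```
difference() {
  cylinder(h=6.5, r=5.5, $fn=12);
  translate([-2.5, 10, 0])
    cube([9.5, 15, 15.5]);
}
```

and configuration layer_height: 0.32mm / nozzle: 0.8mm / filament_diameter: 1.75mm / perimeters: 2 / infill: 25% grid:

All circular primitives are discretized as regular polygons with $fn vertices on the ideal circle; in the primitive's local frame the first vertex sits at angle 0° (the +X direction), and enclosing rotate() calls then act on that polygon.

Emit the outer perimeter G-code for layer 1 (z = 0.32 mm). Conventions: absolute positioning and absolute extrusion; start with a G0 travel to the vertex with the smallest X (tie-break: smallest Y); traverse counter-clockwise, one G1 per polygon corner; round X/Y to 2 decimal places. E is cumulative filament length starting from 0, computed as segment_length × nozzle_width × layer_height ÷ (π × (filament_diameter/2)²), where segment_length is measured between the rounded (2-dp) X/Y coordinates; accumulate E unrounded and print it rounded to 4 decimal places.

At z = 0.32 mm: the cylinder: section is a regular 12-gon, circumradius r=5.5; the cube at (-2.5, 10) is present — its section is the full 9.5×15 rectangle; Taking the first minus the rest: starting from the r=5.5 cylinder, the 9.5×15 cube at (-2.5, 10) misses the remaining region (no effect) — 1 connected region. The outline is a single polygon with 12 vertices. Extrusion per mm of travel: 0.8 × 0.32 / (π × 0.875²) = 0.106432. Accumulating E over each segment gives final E = 3.6350.

G0 X-5.50 Y0.00 Z0.32
G1 X-4.76 Y-2.75 E0.3031
G1 X-2.75 Y-4.76 E0.6056
G1 X0.00 Y-5.50 E0.9087
G1 X2.75 Y-4.76 E1.2118
G1 X4.76 Y-2.75 E1.5144
G1 X5.50 Y0.00 E1.8175
G1 X4.76 Y2.75 E2.1206
G1 X2.75 Y4.76 E2.4231
G1 X0.00 Y5.50 E2.7262
G1 X-2.75 Y4.76 E3.0293
G1 X-4.76 Y2.75 E3.3319
G1 X-5.50 Y0.00 E3.6350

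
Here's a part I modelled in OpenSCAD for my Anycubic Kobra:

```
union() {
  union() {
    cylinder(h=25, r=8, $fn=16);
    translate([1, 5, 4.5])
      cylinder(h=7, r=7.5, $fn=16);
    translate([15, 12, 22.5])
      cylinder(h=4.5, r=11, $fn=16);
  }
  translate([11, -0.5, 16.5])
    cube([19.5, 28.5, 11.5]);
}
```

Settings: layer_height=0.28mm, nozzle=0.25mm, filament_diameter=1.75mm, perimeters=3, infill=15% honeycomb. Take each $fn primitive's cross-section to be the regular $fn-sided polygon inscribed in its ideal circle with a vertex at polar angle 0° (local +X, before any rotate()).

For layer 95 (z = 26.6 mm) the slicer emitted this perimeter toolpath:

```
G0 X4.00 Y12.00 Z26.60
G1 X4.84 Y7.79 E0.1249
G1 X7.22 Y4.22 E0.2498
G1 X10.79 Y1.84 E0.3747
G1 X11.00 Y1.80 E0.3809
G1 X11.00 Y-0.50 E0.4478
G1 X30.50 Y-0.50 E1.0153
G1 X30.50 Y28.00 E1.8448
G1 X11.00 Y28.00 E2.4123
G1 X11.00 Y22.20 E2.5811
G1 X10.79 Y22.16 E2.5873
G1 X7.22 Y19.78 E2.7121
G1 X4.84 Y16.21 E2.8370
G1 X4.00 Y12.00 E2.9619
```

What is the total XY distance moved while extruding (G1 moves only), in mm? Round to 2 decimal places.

Sum the Euclidean lengths of each G1 segment: total = 101.78 mm.

101.78 mm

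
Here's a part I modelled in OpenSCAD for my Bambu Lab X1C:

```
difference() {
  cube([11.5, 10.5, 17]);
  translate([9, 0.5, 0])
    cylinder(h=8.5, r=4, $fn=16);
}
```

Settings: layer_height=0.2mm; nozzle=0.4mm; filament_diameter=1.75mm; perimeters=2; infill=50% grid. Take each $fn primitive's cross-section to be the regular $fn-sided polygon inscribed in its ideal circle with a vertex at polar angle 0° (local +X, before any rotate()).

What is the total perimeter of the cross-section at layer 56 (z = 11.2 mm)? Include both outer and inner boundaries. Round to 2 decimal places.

At z = 11.2 mm: the cube is present — its section is the full 11.5×10.5 rectangle (perimeter 44.00 mm); the cylinder at (9, 0.5) does not reach this height (z outside [0, 8.5]); After the difference (first − rest): none of the subtracted shapes is present at this height, so the 11.5×10.5 cube is unchanged — boundary = 44.00 mm. Overall, the cross-section is a single solid region. Total boundary length (outer) = 44.00 mm.

44.00 mm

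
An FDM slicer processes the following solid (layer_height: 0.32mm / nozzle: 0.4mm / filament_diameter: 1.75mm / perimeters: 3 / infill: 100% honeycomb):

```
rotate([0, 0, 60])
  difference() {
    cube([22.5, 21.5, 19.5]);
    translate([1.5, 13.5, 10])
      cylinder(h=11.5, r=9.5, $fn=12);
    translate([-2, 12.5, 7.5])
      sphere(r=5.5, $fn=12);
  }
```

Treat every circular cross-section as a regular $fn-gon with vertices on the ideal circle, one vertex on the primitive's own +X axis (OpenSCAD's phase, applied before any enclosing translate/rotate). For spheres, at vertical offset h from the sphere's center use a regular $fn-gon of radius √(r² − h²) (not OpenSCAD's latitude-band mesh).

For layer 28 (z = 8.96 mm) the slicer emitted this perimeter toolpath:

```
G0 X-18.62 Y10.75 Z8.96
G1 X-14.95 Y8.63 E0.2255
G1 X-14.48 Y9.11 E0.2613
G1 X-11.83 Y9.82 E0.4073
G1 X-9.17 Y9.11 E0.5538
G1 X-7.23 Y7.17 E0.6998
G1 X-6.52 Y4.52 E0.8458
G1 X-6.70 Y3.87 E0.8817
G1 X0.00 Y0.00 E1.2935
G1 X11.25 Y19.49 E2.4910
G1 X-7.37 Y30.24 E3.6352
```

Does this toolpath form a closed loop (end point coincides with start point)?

no

Start point (G0): (-18.62, 10.75). End point (last G1): the path does not return to the start — open.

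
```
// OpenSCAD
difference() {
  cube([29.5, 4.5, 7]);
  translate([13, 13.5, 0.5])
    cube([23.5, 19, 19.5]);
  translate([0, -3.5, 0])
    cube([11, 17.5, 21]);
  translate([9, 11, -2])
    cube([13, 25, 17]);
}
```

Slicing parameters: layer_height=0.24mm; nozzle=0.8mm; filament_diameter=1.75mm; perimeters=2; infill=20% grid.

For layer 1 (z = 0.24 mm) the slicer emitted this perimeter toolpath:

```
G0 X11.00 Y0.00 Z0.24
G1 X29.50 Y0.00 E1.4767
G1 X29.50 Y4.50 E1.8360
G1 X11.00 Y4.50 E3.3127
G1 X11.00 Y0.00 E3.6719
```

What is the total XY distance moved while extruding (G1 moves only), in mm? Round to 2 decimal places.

Sum the Euclidean lengths of each G1 segment: total = 46.00 mm.

46.00 mm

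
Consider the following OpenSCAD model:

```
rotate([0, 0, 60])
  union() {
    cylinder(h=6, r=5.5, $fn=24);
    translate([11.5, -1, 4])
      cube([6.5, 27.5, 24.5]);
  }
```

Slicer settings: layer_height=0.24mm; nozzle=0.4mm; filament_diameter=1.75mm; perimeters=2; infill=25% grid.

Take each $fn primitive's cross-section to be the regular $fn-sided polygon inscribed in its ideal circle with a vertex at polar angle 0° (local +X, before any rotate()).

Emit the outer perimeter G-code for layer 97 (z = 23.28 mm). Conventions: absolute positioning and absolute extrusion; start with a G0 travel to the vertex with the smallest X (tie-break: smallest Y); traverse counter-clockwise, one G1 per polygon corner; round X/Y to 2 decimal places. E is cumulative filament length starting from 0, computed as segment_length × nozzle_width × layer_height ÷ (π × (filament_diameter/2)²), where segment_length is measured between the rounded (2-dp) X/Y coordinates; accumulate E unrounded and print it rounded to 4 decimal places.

At z = 23.28 mm: the cylinder is absent (z outside [0, 6]); the cube at (11.5, -1) is present — its section is the full 6.5×27.5 rectangle; Merging all regions: only the 6.5×27.5 cube at (11.5, -1) is present, so the union is just that shape — 1 connected region; (rotated 60° about Z; rotation is an isometry so areas/perimeters/island counts are preserved). The outline is a single polygon with 4 vertices. Extrusion per mm of travel: 0.4 × 0.24 / (π × 0.875²) = 0.039912. Accumulating E over each segment gives final E = 2.7144.

G0 X-17.20 Y23.21 Z23.28
G1 X6.62 Y9.46 E1.0977
G1 X9.87 Y15.09 E1.3572
G1 X-13.95 Y28.84 E2.4549
G1 X-17.20 Y23.21 E2.7144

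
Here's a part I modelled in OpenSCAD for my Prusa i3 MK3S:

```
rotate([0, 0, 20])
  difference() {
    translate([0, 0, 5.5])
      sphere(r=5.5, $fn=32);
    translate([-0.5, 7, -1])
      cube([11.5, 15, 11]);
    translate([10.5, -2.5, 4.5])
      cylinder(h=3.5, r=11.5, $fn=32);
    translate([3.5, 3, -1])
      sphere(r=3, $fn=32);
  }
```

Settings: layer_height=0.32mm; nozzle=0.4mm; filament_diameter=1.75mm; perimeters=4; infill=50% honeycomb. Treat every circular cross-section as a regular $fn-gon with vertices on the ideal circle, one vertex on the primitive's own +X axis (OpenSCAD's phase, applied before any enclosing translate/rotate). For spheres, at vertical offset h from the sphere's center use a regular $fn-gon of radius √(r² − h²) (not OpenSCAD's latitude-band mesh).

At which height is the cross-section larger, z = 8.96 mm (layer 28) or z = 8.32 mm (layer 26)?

layer 26 (z = 8.32 mm)

Layer 28 (z = 8.96): the r=5.5 sphere contributes a regular 32-gon of circumradius √(5.5²−3.46²) = 4.275 (area = (32/2)·4.275²·sin(360°/32) = 57.06 mm²); the cube at (-0.5, 7) is present — its section is the full 11.5×15 rectangle (area 172.50 mm²); the cylinder at (10.5, -2.5) does not reach this height (z outside [4.5, 8]); the sphere at (3.5, 3) is absent (|z−center|=9.960 > r=3); After the difference (first − rest): starting from the r=5.5 sphere (57.06 mm²), the 11.5×15 cube at (-0.5, 7) misses the remaining region (no effect) — area = 57.06 mm²; (rotated 20° about Z; rotation is an isometry so areas/perimeters/island counts are preserved). So its area = 57.06 mm². Layer 26 (z = 8.32): the r=5.5 sphere contributes a regular 32-gon of circumradius √(5.5²−2.82²) = 4.722 (area = (32/2)·4.722²·sin(360°/32) = 69.60 mm²); the cube at (-0.5, 7) is present — its section is the full 11.5×15 rectangle (area 172.50 mm²); the cylinder at (10.5, -2.5) is not intersected at this z (z outside [4.5, 8]); the sphere at (3.5, 3) is absent (|z−center|=9.320 > r=3); Subtracting the remaining from the first: starting from the r=5.5 sphere (69.60 mm²), the 11.5×15 cube at (-0.5, 7) misses the remaining region (no effect) — area = 69.60 mm²; (rotated 20° about Z; rotation is an isometry so areas/perimeters/island counts are preserved). So its area = 69.60 mm². Layer 26 is larger (69.60 vs 57.06 mm²).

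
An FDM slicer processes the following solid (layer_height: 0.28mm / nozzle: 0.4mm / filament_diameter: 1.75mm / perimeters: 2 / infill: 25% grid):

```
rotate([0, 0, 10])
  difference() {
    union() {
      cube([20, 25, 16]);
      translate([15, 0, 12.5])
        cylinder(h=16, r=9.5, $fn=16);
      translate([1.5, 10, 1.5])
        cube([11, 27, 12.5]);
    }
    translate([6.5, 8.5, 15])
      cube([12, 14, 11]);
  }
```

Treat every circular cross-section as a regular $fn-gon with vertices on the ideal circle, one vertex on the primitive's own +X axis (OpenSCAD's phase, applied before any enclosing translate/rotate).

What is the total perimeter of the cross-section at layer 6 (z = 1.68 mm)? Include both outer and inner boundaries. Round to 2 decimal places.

114.00 mm

At z = 1.68 mm: the 20×25 cube contributes its full rectangle (perimeter 90.00 mm); the cylinder at (15, 0) is not intersected at this z (z outside [12.5, 28.5]); the 11×27 cube at (1.5, 10) contributes its full rectangle (perimeter 76.00 mm); Combining (union): the regions partially overlap (shared area 165.00 mm²), so the edge portions inside another operand are dropped and the merged outline is re-measured after clipping — boundary = 114.00 mm; the cube at (6.5, 8.5) does not reach this height (z outside [15, 26]); Subtracting the remaining from the first: none of the subtracted shapes is present at this height, so that combined region is unchanged — boundary = 114.00 mm; (whole slice rotated 10° about Z — lengths, areas and connectivity unchanged). Overall, the cross-section is a single solid region. Total boundary length (outer) = 114.00 mm.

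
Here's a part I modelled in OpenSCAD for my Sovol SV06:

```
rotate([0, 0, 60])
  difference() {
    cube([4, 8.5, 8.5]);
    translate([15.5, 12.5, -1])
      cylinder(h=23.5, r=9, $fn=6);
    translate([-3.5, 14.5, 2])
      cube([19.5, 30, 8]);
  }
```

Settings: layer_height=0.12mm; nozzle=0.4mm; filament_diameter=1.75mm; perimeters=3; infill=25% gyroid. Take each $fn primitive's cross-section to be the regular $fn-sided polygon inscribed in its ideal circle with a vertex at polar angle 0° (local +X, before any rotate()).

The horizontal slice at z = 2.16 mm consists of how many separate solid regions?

At z = 2.16 mm: the cube (footprint 4×8.5) is included at this height; the cylinder at (15.5, 12.5): section is a regular 6-gon, circumradius r=9; the 19.5×30 cube at (-3.5, 14.5) contributes its full rectangle; Taking the first minus the rest: starting from the 4×8.5 cube, the r=9 cylinder at (15.5, 12.5) misses the remaining region (no effect); the 19.5×30 cube at (-3.5, 14.5) misses the remaining region (no effect) — 1 connected region; (whole slice rotated 60° about Z — lengths, areas and connectivity unchanged). The result has 1 disconnected region.

1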